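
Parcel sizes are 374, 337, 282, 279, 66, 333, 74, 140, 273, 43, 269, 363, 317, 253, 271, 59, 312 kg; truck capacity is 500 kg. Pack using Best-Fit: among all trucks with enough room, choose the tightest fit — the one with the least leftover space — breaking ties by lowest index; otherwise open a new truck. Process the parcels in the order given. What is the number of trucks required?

12

truck 1: place 374 kg, 126 kg left
truck 2: place 337 kg, 163 kg left
truck 3: place 282 kg, 218 kg left
truck 4: place 279 kg, 221 kg left
truck 1: place 66 kg, 60 kg left
truck 5: place 333 kg, 167 kg left
truck 2: place 74 kg, 89 kg left
truck 5: place 140 kg, 27 kg left
truck 6: place 273 kg, 227 kg left
truck 1: place 43 kg, 17 kg left
truck 7: place 269 kg, 231 kg left
truck 8: place 363 kg, 137 kg left
truck 9: place 317 kg, 183 kg left
truck 10: place 253 kg, 247 kg left
truck 11: place 271 kg, 229 kg left
truck 2: place 59 kg, 30 kg left
truck 12: place 312 kg, 188 kg left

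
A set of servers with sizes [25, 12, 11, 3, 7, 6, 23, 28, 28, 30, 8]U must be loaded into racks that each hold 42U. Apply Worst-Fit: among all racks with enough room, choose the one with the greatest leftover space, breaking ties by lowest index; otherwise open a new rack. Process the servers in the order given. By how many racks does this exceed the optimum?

1

Worst-Fit: [25,12] [11,3,7,6] [23,8] [28] [28] [30] → 6 racks.
Total size 181U; any packing needs at least ⌈181/42⌉ = 5 racks.
An optimal packing achieves that bound: [30,12] [28,11,3] [28,8,6] [25,7] [23] → 5 racks.
Excess: 6 − 5 = 1.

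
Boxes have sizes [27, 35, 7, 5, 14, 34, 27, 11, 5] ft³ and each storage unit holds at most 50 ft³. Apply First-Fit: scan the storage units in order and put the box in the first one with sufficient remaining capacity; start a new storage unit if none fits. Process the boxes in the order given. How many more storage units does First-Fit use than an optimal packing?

First-Fit: [27,7,5,11] [35,14] [34,5] [27] → 4 storage units.
Total size 165 ft³; any packing needs at least ⌈165/50⌉ = 4 storage units.
So 4 is already optimal.

0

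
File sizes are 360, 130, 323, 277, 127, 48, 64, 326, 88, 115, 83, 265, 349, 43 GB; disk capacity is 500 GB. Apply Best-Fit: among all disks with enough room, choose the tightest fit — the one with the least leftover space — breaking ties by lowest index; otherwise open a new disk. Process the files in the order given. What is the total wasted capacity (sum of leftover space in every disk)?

402

360 GB → disk 1 (remaining 140 GB)
130 GB → disk 1 (remaining 10 GB)
323 GB → disk 2 (remaining 177 GB)
277 GB → disk 3 (remaining 223 GB)
127 GB → disk 2 (remaining 50 GB)
48 GB → disk 2 (remaining 2 GB)
64 GB → disk 3 (remaining 159 GB)
326 GB → disk 4 (remaining 174 GB)
88 GB → disk 3 (remaining 71 GB)
115 GB → disk 4 (remaining 59 GB)
83 GB → disk 5 (remaining 417 GB)
265 GB → disk 5 (remaining 152 GB)
349 GB → disk 6 (remaining 151 GB)
43 GB → disk 4 (remaining 16 GB)
6 disks × 500 GB = 3000 GB; used 2598 GB; unused 402 GB.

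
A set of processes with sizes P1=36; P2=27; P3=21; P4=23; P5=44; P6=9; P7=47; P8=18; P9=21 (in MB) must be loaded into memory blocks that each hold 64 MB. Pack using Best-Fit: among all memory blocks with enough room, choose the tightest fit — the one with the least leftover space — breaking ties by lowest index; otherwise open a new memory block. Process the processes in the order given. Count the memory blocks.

5

P1 (36 MB) → memory block 1 (remaining 28 MB)
P2 (27 MB) → memory block 1 (remaining 1 MB)
P3 (21 MB) → memory block 2 (remaining 43 MB)
P4 (23 MB) → memory block 2 (remaining 20 MB)
P5 (44 MB) → memory block 3 (remaining 20 MB)
P6 (9 MB) → memory block 2 (remaining 11 MB)
P7 (47 MB) → memory block 4 (remaining 17 MB)
P8 (18 MB) → memory block 3 (remaining 2 MB)
P9 (21 MB) → memory block 5 (remaining 43 MB)
Final memory blocks: [36,27] [21,23,9] [44,18] [47] [21].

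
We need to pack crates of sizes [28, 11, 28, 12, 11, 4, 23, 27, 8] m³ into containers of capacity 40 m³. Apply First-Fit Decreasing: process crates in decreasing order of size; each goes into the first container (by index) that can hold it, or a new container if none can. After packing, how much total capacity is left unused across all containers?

8

Sorted descending: 28, 28, 27, 23, 12, 11, 11, 8, 4.
28 m³ → container 1 (remaining 12 m³)
28 m³ → container 2 (remaining 12 m³)
27 m³ → container 3 (remaining 13 m³)
23 m³ → container 4 (remaining 17 m³)
12 m³ → container 1 (remaining 0 m³)
11 m³ → container 2 (remaining 1 m³)
11 m³ → container 3 (remaining 2 m³)
8 m³ → container 4 (remaining 9 m³)
4 m³ → container 4 (remaining 5 m³)
4 containers × 40 m³ = 160 m³; used 152 m³; unused 8 m³.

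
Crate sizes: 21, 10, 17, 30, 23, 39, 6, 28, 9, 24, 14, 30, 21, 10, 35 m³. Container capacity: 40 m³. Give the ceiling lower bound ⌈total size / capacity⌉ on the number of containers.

8

Total size = 21 + 10 + 17 + 30 + 23 + 39 + 6 + 28 + 9 + 24 + 14 + 30 + 21 + 10 + 35 = 317 m³.
⌈317 / 40⌉ = 8.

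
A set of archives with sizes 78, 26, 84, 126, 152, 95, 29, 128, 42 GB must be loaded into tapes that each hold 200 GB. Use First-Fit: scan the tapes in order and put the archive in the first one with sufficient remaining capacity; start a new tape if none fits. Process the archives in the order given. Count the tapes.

tape 1: place 78 GB, 122 GB left
tape 1: place 26 GB, 96 GB left
tape 1: place 84 GB, 12 GB left
tape 2: place 126 GB, 74 GB left
tape 3: place 152 GB, 48 GB left
tape 4: place 95 GB, 105 GB left
tape 2: place 29 GB, 45 GB left
tape 5: place 128 GB, 72 GB left
tape 2: place 42 GB, 3 GB left

5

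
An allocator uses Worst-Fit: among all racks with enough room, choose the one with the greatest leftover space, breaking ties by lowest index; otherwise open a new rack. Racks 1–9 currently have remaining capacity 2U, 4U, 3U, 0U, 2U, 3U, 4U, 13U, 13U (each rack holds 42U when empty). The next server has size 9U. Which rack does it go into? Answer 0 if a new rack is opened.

Racks with room: rack 8 (13U), rack 9 (13U).
Most room is rack 8 with 13U free.

8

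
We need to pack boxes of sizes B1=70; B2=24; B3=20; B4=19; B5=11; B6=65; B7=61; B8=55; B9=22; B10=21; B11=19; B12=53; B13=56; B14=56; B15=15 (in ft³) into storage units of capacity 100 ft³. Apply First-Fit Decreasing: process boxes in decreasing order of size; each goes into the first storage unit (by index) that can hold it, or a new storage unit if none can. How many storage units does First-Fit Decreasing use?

7

Sorted descending: 70, 65, 61, 56, 56, 55, 53, 24, 22, 21, 20, 19, 19, 15, 11.
storage unit 1: place 70 ft³, 30 ft³ left
storage unit 2: place 65 ft³, 35 ft³ left
storage unit 3: place 61 ft³, 39 ft³ left
storage unit 4: place 56 ft³, 44 ft³ left
storage unit 5: place 56 ft³, 44 ft³ left
storage unit 6: place 55 ft³, 45 ft³ left
storage unit 7: place 53 ft³, 47 ft³ left
storage unit 1: place 24 ft³, 6 ft³ left
storage unit 2: place 22 ft³, 13 ft³ left
storage unit 3: place 21 ft³, 18 ft³ left
storage unit 4: place 20 ft³, 24 ft³ left
storage unit 4: place 19 ft³, 5 ft³ left
storage unit 5: place 19 ft³, 25 ft³ left
storage unit 3: place 15 ft³, 3 ft³ left
storage unit 2: place 11 ft³, 2 ft³ left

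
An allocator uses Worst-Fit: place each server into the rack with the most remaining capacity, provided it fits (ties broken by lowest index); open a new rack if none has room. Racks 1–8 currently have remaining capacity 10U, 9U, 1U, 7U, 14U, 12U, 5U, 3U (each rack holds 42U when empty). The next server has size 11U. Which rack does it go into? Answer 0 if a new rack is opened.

5

Racks with room: rack 5 (14U), rack 6 (12U).
Most room is rack 5 with 14U free.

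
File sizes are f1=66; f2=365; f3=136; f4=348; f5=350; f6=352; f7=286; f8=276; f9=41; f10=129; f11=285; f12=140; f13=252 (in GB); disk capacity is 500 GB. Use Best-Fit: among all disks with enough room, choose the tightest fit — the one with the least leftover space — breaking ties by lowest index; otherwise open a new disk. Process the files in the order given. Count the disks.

8

disk 1: place f1 (66 GB), 434 GB left
disk 1: place f2 (365 GB), 69 GB left
disk 2: place f3 (136 GB), 364 GB left
disk 2: place f4 (348 GB), 16 GB left
disk 3: place f5 (350 GB), 150 GB left
disk 4: place f6 (352 GB), 148 GB left
disk 5: place f7 (286 GB), 214 GB left
disk 6: place f8 (276 GB), 224 GB left
disk 1: place f9 (41 GB), 28 GB left
disk 4: place f10 (129 GB), 19 GB left
disk 7: place f11 (285 GB), 215 GB left
disk 3: place f12 (140 GB), 10 GB left
disk 8: place f13 (252 GB), 248 GB left
Final disks: [66,365,41] [136,348] [350,140] [352,129] [286] [276] [285] [252].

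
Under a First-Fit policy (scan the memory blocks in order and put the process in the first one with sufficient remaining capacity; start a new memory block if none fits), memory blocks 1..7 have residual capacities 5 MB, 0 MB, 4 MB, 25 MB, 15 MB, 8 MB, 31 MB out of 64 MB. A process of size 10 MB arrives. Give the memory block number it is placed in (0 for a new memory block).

4

Memory blocks with room: memory block 4 (25 MB), memory block 5 (15 MB), memory block 7 (31 MB).
The first with room is memory block 4.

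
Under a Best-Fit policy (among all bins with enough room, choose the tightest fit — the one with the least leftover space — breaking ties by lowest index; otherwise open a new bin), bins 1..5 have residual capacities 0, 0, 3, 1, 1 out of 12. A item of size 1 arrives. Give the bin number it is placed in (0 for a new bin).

Bins with room: bin 3 (3), bin 4 (1), bin 5 (1).
Tightest fit is bin 4 with 1 free.

4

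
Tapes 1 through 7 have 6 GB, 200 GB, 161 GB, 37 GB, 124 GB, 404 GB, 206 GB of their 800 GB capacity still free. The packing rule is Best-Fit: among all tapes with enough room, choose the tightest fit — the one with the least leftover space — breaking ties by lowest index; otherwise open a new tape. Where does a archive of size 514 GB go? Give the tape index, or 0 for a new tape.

0

No tape has ≥ 514 GB free, so a new tape is opened.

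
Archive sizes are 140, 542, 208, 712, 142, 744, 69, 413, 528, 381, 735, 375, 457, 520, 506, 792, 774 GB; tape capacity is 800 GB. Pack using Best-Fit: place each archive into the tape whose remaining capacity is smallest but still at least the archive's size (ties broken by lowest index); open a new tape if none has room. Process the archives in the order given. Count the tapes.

12 tapes

Put 140 GB in tape 1; 660 GB remain.
Put 542 GB in tape 1; 118 GB remain.
Put 208 GB in tape 2; 592 GB remain.
Put 712 GB in tape 3; 88 GB remain.
Put 142 GB in tape 2; 450 GB remain.
Put 744 GB in tape 4; 56 GB remain.
Put 69 GB in tape 3; 19 GB remain.
Put 413 GB in tape 2; 37 GB remain.
Put 528 GB in tape 5; 272 GB remain.
Put 381 GB in tape 6; 419 GB remain.
Put 735 GB in tape 7; 65 GB remain.
Put 375 GB in tape 6; 44 GB remain.
Put 457 GB in tape 8; 343 GB remain.
Put 520 GB in tape 9; 280 GB remain.
Put 506 GB in tape 10; 294 GB remain.
Put 792 GB in tape 11; 8 GB remain.
Put 774 GB in tape 12; 26 GB remain.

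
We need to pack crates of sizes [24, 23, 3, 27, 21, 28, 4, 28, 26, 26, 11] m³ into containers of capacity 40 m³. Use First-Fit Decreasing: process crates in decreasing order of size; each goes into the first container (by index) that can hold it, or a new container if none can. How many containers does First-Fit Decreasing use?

8 containers

Sorted descending: 28, 28, 27, 26, 26, 24, 23, 21, 11, 4, 3.
container 1: place 28 m³, 12 m³ left
container 2: place 28 m³, 12 m³ left
container 3: place 27 m³, 13 m³ left
container 4: place 26 m³, 14 m³ left
container 5: place 26 m³, 14 m³ left
container 6: place 24 m³, 16 m³ left
container 7: place 23 m³, 17 m³ left
container 8: place 21 m³, 19 m³ left
container 1: place 11 m³, 1 m³ left
container 2: place 4 m³, 8 m³ left
container 2: place 3 m³, 5 m³ left
Final containers: [28,11] [28,4,3] [27] [26] [26] [24] [23] [21].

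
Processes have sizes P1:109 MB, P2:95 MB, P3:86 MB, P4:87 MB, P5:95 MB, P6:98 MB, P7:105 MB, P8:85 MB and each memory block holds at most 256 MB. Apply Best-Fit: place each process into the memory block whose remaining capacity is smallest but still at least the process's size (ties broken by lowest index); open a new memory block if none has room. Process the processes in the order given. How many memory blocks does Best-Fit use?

P1 (109 MB) → memory block 1 (remaining 147 MB)
P2 (95 MB) → memory block 1 (remaining 52 MB)
P3 (86 MB) → memory block 2 (remaining 170 MB)
P4 (87 MB) → memory block 2 (remaining 83 MB)
P5 (95 MB) → memory block 3 (remaining 161 MB)
P6 (98 MB) → memory block 3 (remaining 63 MB)
P7 (105 MB) → memory block 4 (remaining 151 MB)
P8 (85 MB) → memory block 4 (remaining 66 MB)

4 memory blocks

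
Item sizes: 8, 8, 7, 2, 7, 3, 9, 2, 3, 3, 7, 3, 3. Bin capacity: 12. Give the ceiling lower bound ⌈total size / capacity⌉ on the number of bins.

6

Total size = 8 + 8 + 7 + 2 + 7 + 3 + 9 + 2 + 3 + 3 + 7 + 3 + 3 = 65.
⌈65 / 12⌉ = 6.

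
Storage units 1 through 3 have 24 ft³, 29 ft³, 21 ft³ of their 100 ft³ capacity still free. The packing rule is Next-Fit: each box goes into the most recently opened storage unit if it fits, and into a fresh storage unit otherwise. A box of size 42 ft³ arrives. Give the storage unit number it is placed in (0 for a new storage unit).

Next-Fit only looks at storage unit 3, which has 21 ft³ free.
42 ft³ does not fit, so a new storage unit is opened.

0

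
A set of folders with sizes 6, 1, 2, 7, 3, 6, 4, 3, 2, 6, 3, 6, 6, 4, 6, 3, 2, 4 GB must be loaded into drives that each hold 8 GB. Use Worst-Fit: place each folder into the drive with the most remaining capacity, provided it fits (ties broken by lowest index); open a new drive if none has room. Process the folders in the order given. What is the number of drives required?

6 GB → drive 1 (remaining 2 GB)
1 GB → drive 1 (remaining 1 GB)
2 GB → drive 2 (remaining 6 GB)
7 GB → drive 3 (remaining 1 GB)
3 GB → drive 2 (remaining 3 GB)
6 GB → drive 4 (remaining 2 GB)
4 GB → drive 5 (remaining 4 GB)
3 GB → drive 5 (remaining 1 GB)
2 GB → drive 2 (remaining 1 GB)
6 GB → drive 6 (remaining 2 GB)
3 GB → drive 7 (remaining 5 GB)
6 GB → drive 8 (remaining 2 GB)
6 GB → drive 9 (remaining 2 GB)
4 GB → drive 7 (remaining 1 GB)
6 GB → drive 10 (remaining 2 GB)
3 GB → drive 11 (remaining 5 GB)
2 GB → drive 11 (remaining 3 GB)
4 GB → drive 12 (remaining 4 GB)

12 drives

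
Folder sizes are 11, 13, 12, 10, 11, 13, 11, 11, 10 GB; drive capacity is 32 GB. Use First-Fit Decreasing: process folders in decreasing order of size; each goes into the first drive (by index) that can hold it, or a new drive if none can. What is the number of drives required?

Sorted descending: 13, 13, 12, 11, 11, 11, 11, 10, 10.
Put 13 GB in drive 1; 19 GB remain.
Put 13 GB in drive 1; 6 GB remain.
Put 12 GB in drive 2; 20 GB remain.
Put 11 GB in drive 2; 9 GB remain.
Put 11 GB in drive 3; 21 GB remain.
Put 11 GB in drive 3; 10 GB remain.
Put 11 GB in drive 4; 21 GB remain.
Put 10 GB in drive 3; 0 GB remain.
Put 10 GB in drive 4; 11 GB remain.

4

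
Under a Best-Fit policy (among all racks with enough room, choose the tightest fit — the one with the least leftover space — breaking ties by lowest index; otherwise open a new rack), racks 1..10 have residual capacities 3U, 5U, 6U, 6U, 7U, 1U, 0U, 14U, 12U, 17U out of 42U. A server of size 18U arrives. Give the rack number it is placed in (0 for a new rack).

No rack has ≥ 18U free, so a new rack is opened.

0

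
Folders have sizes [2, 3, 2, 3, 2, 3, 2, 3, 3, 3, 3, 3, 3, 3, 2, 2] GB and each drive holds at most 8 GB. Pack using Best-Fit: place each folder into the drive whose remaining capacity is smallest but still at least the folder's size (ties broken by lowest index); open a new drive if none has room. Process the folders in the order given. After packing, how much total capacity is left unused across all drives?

Put 2 GB in drive 1; 6 GB remain.
Put 3 GB in drive 1; 3 GB remain.
Put 2 GB in drive 1; 1 GB remain.
Put 3 GB in drive 2; 5 GB remain.
Put 2 GB in drive 2; 3 GB remain.
Put 3 GB in drive 2; 0 GB remain.
Put 2 GB in drive 3; 6 GB remain.
Put 3 GB in drive 3; 3 GB remain.
Put 3 GB in drive 3; 0 GB remain.
Put 3 GB in drive 4; 5 GB remain.
Put 3 GB in drive 4; 2 GB remain.
Put 3 GB in drive 5; 5 GB remain.
Put 3 GB in drive 5; 2 GB remain.
Put 3 GB in drive 6; 5 GB remain.
Put 2 GB in drive 4; 0 GB remain.
Put 2 GB in drive 5; 0 GB remain.
6 drives × 8 GB = 48 GB; used 42 GB; unused 6 GB.

6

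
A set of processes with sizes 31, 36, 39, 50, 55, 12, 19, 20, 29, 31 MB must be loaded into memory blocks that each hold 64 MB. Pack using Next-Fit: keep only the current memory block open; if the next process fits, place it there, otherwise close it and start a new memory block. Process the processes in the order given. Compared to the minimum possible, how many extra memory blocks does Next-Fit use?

Next-Fit: [31] [36] [39] [50] [55] [12,19,20] [29,31] → 7 memory blocks.
Total size 322 MB; any packing needs at least ⌈322/64⌉ = 6 memory blocks.
An optimal packing achieves that bound: [55] [50,12] [39,20] [36,19] [31,31] [29] → 6 memory blocks.
Excess: 7 − 6 = 1.

1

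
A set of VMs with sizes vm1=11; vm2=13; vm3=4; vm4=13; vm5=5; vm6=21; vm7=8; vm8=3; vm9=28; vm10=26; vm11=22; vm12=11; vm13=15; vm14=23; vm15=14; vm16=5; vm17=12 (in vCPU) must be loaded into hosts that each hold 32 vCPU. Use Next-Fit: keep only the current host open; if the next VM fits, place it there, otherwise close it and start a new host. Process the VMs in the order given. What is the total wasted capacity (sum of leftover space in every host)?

54

vm1 (11 vCPU) → host 1 (remaining 21 vCPU)
vm2 (13 vCPU) → host 1 (remaining 8 vCPU)
vm3 (4 vCPU) → host 1 (remaining 4 vCPU)
vm4 (13 vCPU) → host 2 (remaining 19 vCPU)
vm5 (5 vCPU) → host 2 (remaining 14 vCPU)
vm6 (21 vCPU) → host 3 (remaining 11 vCPU)
vm7 (8 vCPU) → host 3 (remaining 3 vCPU)
vm8 (3 vCPU) → host 3 (remaining 0 vCPU)
vm9 (28 vCPU) → host 4 (remaining 4 vCPU)
vm10 (26 vCPU) → host 5 (remaining 6 vCPU)
vm11 (22 vCPU) → host 6 (remaining 10 vCPU)
vm12 (11 vCPU) → host 7 (remaining 21 vCPU)
vm13 (15 vCPU) → host 7 (remaining 6 vCPU)
vm14 (23 vCPU) → host 8 (remaining 9 vCPU)
vm15 (14 vCPU) → host 9 (remaining 18 vCPU)
vm16 (5 vCPU) → host 9 (remaining 13 vCPU)
vm17 (12 vCPU) → host 9 (remaining 1 vCPU)
9 hosts × 32 vCPU = 288 vCPU; used 234 vCPU; unused 54 vCPU.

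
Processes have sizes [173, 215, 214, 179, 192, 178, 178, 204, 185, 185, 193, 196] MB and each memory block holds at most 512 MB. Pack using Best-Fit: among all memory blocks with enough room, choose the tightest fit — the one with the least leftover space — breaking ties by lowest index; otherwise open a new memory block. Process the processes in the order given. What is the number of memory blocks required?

6

memory block 1: place 173 MB, 339 MB left
memory block 1: place 215 MB, 124 MB left
memory block 2: place 214 MB, 298 MB left
memory block 2: place 179 MB, 119 MB left
memory block 3: place 192 MB, 320 MB left
memory block 3: place 178 MB, 142 MB left
memory block 4: place 178 MB, 334 MB left
memory block 4: place 204 MB, 130 MB left
memory block 5: place 185 MB, 327 MB left
memory block 5: place 185 MB, 142 MB left
memory block 6: place 193 MB, 319 MB left
memory block 6: place 196 MB, 123 MB left
Final memory blocks: [173,215] [214,179] [192,178] [178,204] [185,185] [193,196].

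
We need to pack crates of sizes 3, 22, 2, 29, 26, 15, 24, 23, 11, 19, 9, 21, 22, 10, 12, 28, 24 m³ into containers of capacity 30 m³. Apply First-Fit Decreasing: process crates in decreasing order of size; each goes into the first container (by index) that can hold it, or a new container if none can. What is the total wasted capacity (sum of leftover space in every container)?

60

Sorted descending: 29, 28, 26, 24, 24, 23, 22, 22, 21, 19, 15, 12, 11, 10, 9, 3, 2.
29 m³ → container 1 (remaining 1 m³)
28 m³ → container 2 (remaining 2 m³)
26 m³ → container 3 (remaining 4 m³)
24 m³ → container 4 (remaining 6 m³)
24 m³ → container 5 (remaining 6 m³)
23 m³ → container 6 (remaining 7 m³)
22 m³ → container 7 (remaining 8 m³)
22 m³ → container 8 (remaining 8 m³)
21 m³ → container 9 (remaining 9 m³)
19 m³ → container 10 (remaining 11 m³)
15 m³ → container 11 (remaining 15 m³)
12 m³ → container 11 (remaining 3 m³)
11 m³ → container 10 (remaining 0 m³)
10 m³ → container 12 (remaining 20 m³)
9 m³ → container 9 (remaining 0 m³)
3 m³ → container 3 (remaining 1 m³)
2 m³ → container 2 (remaining 0 m³)
12 containers × 30 m³ = 360 m³; used 300 m³; unused 60 m³.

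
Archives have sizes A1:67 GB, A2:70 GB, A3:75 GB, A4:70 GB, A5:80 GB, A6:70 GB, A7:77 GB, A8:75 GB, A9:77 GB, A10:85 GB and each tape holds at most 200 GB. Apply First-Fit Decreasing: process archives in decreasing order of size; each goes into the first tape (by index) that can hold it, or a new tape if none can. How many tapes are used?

Sorted descending: 85, 80, 77, 77, 75, 75, 70, 70, 70, 67.
85 GB → tape 1 (remaining 115 GB)
80 GB → tape 1 (remaining 35 GB)
77 GB → tape 2 (remaining 123 GB)
77 GB → tape 2 (remaining 46 GB)
75 GB → tape 3 (remaining 125 GB)
75 GB → tape 3 (remaining 50 GB)
70 GB → tape 4 (remaining 130 GB)
70 GB → tape 4 (remaining 60 GB)
70 GB → tape 5 (remaining 130 GB)
67 GB → tape 5 (remaining 63 GB)

5 tapes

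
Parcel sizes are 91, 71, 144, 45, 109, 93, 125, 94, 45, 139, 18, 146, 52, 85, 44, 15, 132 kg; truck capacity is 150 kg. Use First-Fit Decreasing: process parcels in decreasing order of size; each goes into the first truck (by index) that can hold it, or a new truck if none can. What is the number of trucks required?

11

Sorted descending: 146, 144, 139, 132, 125, 109, 94, 93, 91, 85, 71, 52, 45, 45, 44, 18, 15.
Put 146 kg in truck 1; 4 kg remain.
Put 144 kg in truck 2; 6 kg remain.
Put 139 kg in truck 3; 11 kg remain.
Put 132 kg in truck 4; 18 kg remain.
Put 125 kg in truck 5; 25 kg remain.
Put 109 kg in truck 6; 41 kg remain.
Put 94 kg in truck 7; 56 kg remain.
Put 93 kg in truck 8; 57 kg remain.
Put 91 kg in truck 9; 59 kg remain.
Put 85 kg in truck 10; 65 kg remain.
Put 71 kg in truck 11; 79 kg remain.
Put 52 kg in truck 7; 4 kg remain.
Put 45 kg in truck 8; 12 kg remain.
Put 45 kg in truck 9; 14 kg remain.
Put 44 kg in truck 10; 21 kg remain.
Put 18 kg in truck 4; 0 kg remain.
Put 15 kg in truck 5; 10 kg remain.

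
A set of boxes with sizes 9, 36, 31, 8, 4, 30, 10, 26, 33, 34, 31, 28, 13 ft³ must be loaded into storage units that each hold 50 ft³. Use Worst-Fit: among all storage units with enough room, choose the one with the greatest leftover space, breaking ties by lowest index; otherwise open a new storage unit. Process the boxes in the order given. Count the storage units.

9 ft³ → storage unit 1 (remaining 41 ft³)
36 ft³ → storage unit 1 (remaining 5 ft³)
31 ft³ → storage unit 2 (remaining 19 ft³)
8 ft³ → storage unit 2 (remaining 11 ft³)
4 ft³ → storage unit 2 (remaining 7 ft³)
30 ft³ → storage unit 3 (remaining 20 ft³)
10 ft³ → storage unit 3 (remaining 10 ft³)
26 ft³ → storage unit 4 (remaining 24 ft³)
33 ft³ → storage unit 5 (remaining 17 ft³)
34 ft³ → storage unit 6 (remaining 16 ft³)
31 ft³ → storage unit 7 (remaining 19 ft³)
28 ft³ → storage unit 8 (remaining 22 ft³)
13 ft³ → storage unit 4 (remaining 11 ft³)

8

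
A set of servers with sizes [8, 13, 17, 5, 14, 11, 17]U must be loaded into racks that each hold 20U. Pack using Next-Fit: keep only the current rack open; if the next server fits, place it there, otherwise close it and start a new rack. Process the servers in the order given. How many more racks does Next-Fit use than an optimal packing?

1

Next-Fit: [8] [13] [17] [5,14] [11] [17] → 6 racks.
Total size 85U; any packing needs at least ⌈85/20⌉ = 5 racks.
An optimal packing achieves that bound: [17] [17] [14,5] [13] [11,8] → 5 racks.
Excess: 6 − 5 = 1.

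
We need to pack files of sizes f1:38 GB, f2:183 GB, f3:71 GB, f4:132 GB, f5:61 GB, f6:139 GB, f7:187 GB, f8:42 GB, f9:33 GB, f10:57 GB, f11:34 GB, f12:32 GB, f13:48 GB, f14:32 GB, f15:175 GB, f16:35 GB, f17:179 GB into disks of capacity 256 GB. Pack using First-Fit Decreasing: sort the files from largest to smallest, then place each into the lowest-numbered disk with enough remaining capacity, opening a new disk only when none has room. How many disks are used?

6

Sorted descending: 187, 183, 179, 175, 139, 132, 71, 61, 57, 48, 42, 38, 35, 34, 33, 32, 32.
disk 1: place 187 GB, 69 GB left
disk 2: place 183 GB, 73 GB left
disk 3: place 179 GB, 77 GB left
disk 4: place 175 GB, 81 GB left
disk 5: place 139 GB, 117 GB left
disk 6: place 132 GB, 124 GB left
disk 2: place 71 GB, 2 GB left
disk 1: place 61 GB, 8 GB left
disk 3: place 57 GB, 20 GB left
disk 4: place 48 GB, 33 GB left
disk 5: place 42 GB, 75 GB left
disk 5: place 38 GB, 37 GB left
disk 5: place 35 GB, 2 GB left
disk 6: place 34 GB, 90 GB left
disk 4: place 33 GB, 0 GB left
disk 6: place 32 GB, 58 GB left
disk 6: place 32 GB, 26 GB left
Final disks: [187,61] [183,71] [179,57] [175,48,33] [139,42,38,35] [132,34,32,32].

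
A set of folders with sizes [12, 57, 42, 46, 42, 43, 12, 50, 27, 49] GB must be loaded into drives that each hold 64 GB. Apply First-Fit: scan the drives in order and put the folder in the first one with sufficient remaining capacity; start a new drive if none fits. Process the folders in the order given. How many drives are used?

8

12 GB → drive 1 (remaining 52 GB)
57 GB → drive 2 (remaining 7 GB)
42 GB → drive 1 (remaining 10 GB)
46 GB → drive 3 (remaining 18 GB)
42 GB → drive 4 (remaining 22 GB)
43 GB → drive 5 (remaining 21 GB)
12 GB → drive 3 (remaining 6 GB)
50 GB → drive 6 (remaining 14 GB)
27 GB → drive 7 (remaining 37 GB)
49 GB → drive 8 (remaining 15 GB)
Final drives: [12,42] [57] [46,12] [42] [43] [50] [27] [49].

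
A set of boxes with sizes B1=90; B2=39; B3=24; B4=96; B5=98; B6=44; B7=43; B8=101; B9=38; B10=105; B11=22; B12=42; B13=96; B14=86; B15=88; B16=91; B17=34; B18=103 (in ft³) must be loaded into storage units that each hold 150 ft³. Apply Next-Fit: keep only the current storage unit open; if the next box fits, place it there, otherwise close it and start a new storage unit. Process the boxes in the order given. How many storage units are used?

B1 (90 ft³) → storage unit 1 (remaining 60 ft³)
B2 (39 ft³) → storage unit 1 (remaining 21 ft³)
B3 (24 ft³) → storage unit 2 (remaining 126 ft³)
B4 (96 ft³) → storage unit 2 (remaining 30 ft³)
B5 (98 ft³) → storage unit 3 (remaining 52 ft³)
B6 (44 ft³) → storage unit 3 (remaining 8 ft³)
B7 (43 ft³) → storage unit 4 (remaining 107 ft³)
B8 (101 ft³) → storage unit 4 (remaining 6 ft³)
B9 (38 ft³) → storage unit 5 (remaining 112 ft³)
B10 (105 ft³) → storage unit 5 (remaining 7 ft³)
B11 (22 ft³) → storage unit 6 (remaining 128 ft³)
B12 (42 ft³) → storage unit 6 (remaining 86 ft³)
B13 (96 ft³) → storage unit 7 (remaining 54 ft³)
B14 (86 ft³) → storage unit 8 (remaining 64 ft³)
B15 (88 ft³) → storage unit 9 (remaining 62 ft³)
B16 (91 ft³) → storage unit 10 (remaining 59 ft³)
B17 (34 ft³) → storage unit 10 (remaining 25 ft³)
B18 (103 ft³) → storage unit 11 (remaining 47 ft³)

11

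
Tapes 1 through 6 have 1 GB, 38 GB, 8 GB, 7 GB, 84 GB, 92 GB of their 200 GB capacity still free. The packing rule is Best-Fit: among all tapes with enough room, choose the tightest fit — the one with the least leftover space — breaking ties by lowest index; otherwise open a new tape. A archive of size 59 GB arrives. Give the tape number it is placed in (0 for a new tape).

5

Tapes with room: tape 5 (84 GB), tape 6 (92 GB).
Tightest fit is tape 5 with 84 GB free.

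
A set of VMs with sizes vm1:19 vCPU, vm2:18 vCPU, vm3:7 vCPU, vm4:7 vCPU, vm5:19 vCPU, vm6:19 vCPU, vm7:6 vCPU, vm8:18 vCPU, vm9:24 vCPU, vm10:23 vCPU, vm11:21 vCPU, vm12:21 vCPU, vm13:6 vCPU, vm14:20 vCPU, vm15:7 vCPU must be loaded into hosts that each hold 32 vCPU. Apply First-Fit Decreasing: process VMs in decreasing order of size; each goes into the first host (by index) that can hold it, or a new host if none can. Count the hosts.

Sorted descending: 24, 23, 21, 21, 20, 19, 19, 19, 18, 18, 7, 7, 7, 6, 6.
host 1: place 24 vCPU, 8 vCPU left
host 2: place 23 vCPU, 9 vCPU left
host 3: place 21 vCPU, 11 vCPU left
host 4: place 21 vCPU, 11 vCPU left
host 5: place 20 vCPU, 12 vCPU left
host 6: place 19 vCPU, 13 vCPU left
host 7: place 19 vCPU, 13 vCPU left
host 8: place 19 vCPU, 13 vCPU left
host 9: place 18 vCPU, 14 vCPU left
host 10: place 18 vCPU, 14 vCPU left
host 1: place 7 vCPU, 1 vCPU left
host 2: place 7 vCPU, 2 vCPU left
host 3: place 7 vCPU, 4 vCPU left
host 4: place 6 vCPU, 5 vCPU left
host 5: place 6 vCPU, 6 vCPU left

10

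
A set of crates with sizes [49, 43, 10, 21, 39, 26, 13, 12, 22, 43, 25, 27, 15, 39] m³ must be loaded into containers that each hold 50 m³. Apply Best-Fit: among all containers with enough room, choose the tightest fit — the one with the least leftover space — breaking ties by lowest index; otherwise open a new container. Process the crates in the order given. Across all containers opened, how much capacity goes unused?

Put 49 m³ in container 1; 1 m³ remain.
Put 43 m³ in container 2; 7 m³ remain.
Put 10 m³ in container 3; 40 m³ remain.
Put 21 m³ in container 3; 19 m³ remain.
Put 39 m³ in container 4; 11 m³ remain.
Put 26 m³ in container 5; 24 m³ remain.
Put 13 m³ in container 3; 6 m³ remain.
Put 12 m³ in container 5; 12 m³ remain.
Put 22 m³ in container 6; 28 m³ remain.
Put 43 m³ in container 7; 7 m³ remain.
Put 25 m³ in container 6; 3 m³ remain.
Put 27 m³ in container 8; 23 m³ remain.
Put 15 m³ in container 8; 8 m³ remain.
Put 39 m³ in container 9; 11 m³ remain.
9 containers × 50 m³ = 450 m³; used 384 m³; unused 66 m³.

66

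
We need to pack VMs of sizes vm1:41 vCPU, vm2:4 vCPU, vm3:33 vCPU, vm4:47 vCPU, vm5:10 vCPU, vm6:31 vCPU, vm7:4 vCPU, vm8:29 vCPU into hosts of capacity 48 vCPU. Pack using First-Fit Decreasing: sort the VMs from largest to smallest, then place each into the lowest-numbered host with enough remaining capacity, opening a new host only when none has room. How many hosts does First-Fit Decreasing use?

Sorted descending: 47, 41, 33, 31, 29, 10, 4, 4.
47 vCPU → host 1 (remaining 1 vCPU)
41 vCPU → host 2 (remaining 7 vCPU)
33 vCPU → host 3 (remaining 15 vCPU)
31 vCPU → host 4 (remaining 17 vCPU)
29 vCPU → host 5 (remaining 19 vCPU)
10 vCPU → host 3 (remaining 5 vCPU)
4 vCPU → host 2 (remaining 3 vCPU)
4 vCPU → host 3 (remaining 1 vCPU)

5 hosts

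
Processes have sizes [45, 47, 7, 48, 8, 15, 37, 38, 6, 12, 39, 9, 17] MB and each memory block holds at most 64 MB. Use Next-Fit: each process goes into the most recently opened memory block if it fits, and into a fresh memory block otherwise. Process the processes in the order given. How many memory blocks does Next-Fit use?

7 memory blocks

45 MB → memory block 1 (remaining 19 MB)
47 MB → memory block 2 (remaining 17 MB)
7 MB → memory block 2 (remaining 10 MB)
48 MB → memory block 3 (remaining 16 MB)
8 MB → memory block 3 (remaining 8 MB)
15 MB → memory block 4 (remaining 49 MB)
37 MB → memory block 4 (remaining 12 MB)
38 MB → memory block 5 (remaining 26 MB)
6 MB → memory block 5 (remaining 20 MB)
12 MB → memory block 5 (remaining 8 MB)
39 MB → memory block 6 (remaining 25 MB)
9 MB → memory block 6 (remaining 16 MB)
17 MB → memory block 7 (remaining 47 MB)
Final memory blocks: [45] [47,7] [48,8] [15,37] [38,6,12] [39,9] [17].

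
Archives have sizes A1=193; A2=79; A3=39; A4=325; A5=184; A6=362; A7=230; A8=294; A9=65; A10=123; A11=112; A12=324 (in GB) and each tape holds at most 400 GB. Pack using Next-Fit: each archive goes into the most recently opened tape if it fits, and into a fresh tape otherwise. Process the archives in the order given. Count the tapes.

Put A1 (193 GB) in tape 1; 207 GB remain.
Put A2 (79 GB) in tape 1; 128 GB remain.
Put A3 (39 GB) in tape 1; 89 GB remain.
Put A4 (325 GB) in tape 2; 75 GB remain.
Put A5 (184 GB) in tape 3; 216 GB remain.
Put A6 (362 GB) in tape 4; 38 GB remain.
Put A7 (230 GB) in tape 5; 170 GB remain.
Put A8 (294 GB) in tape 6; 106 GB remain.
Put A9 (65 GB) in tape 6; 41 GB remain.
Put A10 (123 GB) in tape 7; 277 GB remain.
Put A11 (112 GB) in tape 7; 165 GB remain.
Put A12 (324 GB) in tape 8; 76 GB remain.

8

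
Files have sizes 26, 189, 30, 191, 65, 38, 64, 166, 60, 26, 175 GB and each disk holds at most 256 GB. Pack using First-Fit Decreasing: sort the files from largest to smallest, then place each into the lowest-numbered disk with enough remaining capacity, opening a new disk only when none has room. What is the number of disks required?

Sorted descending: 191, 189, 175, 166, 65, 64, 60, 38, 30, 26, 26.
Put 191 GB in disk 1; 65 GB remain.
Put 189 GB in disk 2; 67 GB remain.
Put 175 GB in disk 3; 81 GB remain.
Put 166 GB in disk 4; 90 GB remain.
Put 65 GB in disk 1; 0 GB remain.
Put 64 GB in disk 2; 3 GB remain.
Put 60 GB in disk 3; 21 GB remain.
Put 38 GB in disk 4; 52 GB remain.
Put 30 GB in disk 4; 22 GB remain.
Put 26 GB in disk 5; 230 GB remain.
Put 26 GB in disk 5; 204 GB remain.

5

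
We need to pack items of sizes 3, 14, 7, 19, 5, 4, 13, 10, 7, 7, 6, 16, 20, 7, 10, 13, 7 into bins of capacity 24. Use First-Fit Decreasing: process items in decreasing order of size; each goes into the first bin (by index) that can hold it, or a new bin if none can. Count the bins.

8

Sorted descending: 20, 19, 16, 14, 13, 13, 10, 10, 7, 7, 7, 7, 7, 6, 5, 4, 3.
bin 1: place 20, 4 left
bin 2: place 19, 5 left
bin 3: place 16, 8 left
bin 4: place 14, 10 left
bin 5: place 13, 11 left
bin 6: place 13, 11 left
bin 4: place 10, 0 left
bin 5: place 10, 1 left
bin 3: place 7, 1 left
bin 6: place 7, 4 left
bin 7: place 7, 17 left
bin 7: place 7, 10 left
bin 7: place 7, 3 left
bin 8: place 6, 18 left
bin 2: place 5, 0 left
bin 1: place 4, 0 left
bin 6: place 3, 1 left
Final bins: [20,4] [19,5] [16,7] [14,10] [13,10] [13,7,3] [7,7,7] [6].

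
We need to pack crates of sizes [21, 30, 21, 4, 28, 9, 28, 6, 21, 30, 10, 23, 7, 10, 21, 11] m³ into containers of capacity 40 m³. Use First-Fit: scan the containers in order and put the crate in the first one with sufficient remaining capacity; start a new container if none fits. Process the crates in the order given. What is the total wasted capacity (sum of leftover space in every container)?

80

21 m³ → container 1 (remaining 19 m³)
30 m³ → container 2 (remaining 10 m³)
21 m³ → container 3 (remaining 19 m³)
4 m³ → container 1 (remaining 15 m³)
28 m³ → container 4 (remaining 12 m³)
9 m³ → container 1 (remaining 6 m³)
28 m³ → container 5 (remaining 12 m³)
6 m³ → container 1 (remaining 0 m³)
21 m³ → container 6 (remaining 19 m³)
30 m³ → container 7 (remaining 10 m³)
10 m³ → container 2 (remaining 0 m³)
23 m³ → container 8 (remaining 17 m³)
7 m³ → container 3 (remaining 12 m³)
10 m³ → container 3 (remaining 2 m³)
21 m³ → container 9 (remaining 19 m³)
11 m³ → container 4 (remaining 1 m³)
9 containers × 40 m³ = 360 m³; used 280 m³; unused 80 m³.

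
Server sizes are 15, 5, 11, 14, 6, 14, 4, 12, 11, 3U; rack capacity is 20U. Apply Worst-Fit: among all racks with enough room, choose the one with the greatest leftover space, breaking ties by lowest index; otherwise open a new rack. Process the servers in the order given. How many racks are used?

Put 15U in rack 1; 5U remain.
Put 5U in rack 1; 0U remain.
Put 11U in rack 2; 9U remain.
Put 14U in rack 3; 6U remain.
Put 6U in rack 2; 3U remain.
Put 14U in rack 4; 6U remain.
Put 4U in rack 3; 2U remain.
Put 12U in rack 5; 8U remain.
Put 11U in rack 6; 9U remain.
Put 3U in rack 6; 6U remain.

6 racks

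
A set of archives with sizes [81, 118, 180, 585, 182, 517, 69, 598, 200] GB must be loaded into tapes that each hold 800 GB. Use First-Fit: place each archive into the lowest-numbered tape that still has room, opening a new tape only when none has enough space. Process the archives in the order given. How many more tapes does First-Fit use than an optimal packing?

First-Fit: [81,118,180,182,69] [585,200] [517] [598] → 4 tapes.
Total size 2530 GB; any packing needs at least ⌈2530/800⌉ = 4 tapes.
So 4 is already optimal.

0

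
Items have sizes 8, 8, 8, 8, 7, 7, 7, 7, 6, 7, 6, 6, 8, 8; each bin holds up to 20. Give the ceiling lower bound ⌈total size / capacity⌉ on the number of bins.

Total size = 8 + 8 + 8 + 8 + 7 + 7 + 7 + 7 + 6 + 7 + 6 + 6 + 8 + 8 = 101.
⌈101 / 20⌉ = 6.

6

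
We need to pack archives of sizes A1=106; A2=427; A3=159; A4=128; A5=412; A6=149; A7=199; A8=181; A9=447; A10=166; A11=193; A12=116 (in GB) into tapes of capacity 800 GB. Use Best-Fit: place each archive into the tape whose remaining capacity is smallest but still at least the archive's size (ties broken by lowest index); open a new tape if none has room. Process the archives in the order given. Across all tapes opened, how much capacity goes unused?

517

Put A1 (106 GB) in tape 1; 694 GB remain.
Put A2 (427 GB) in tape 1; 267 GB remain.
Put A3 (159 GB) in tape 1; 108 GB remain.
Put A4 (128 GB) in tape 2; 672 GB remain.
Put A5 (412 GB) in tape 2; 260 GB remain.
Put A6 (149 GB) in tape 2; 111 GB remain.
Put A7 (199 GB) in tape 3; 601 GB remain.
Put A8 (181 GB) in tape 3; 420 GB remain.
Put A9 (447 GB) in tape 4; 353 GB remain.
Put A10 (166 GB) in tape 4; 187 GB remain.
Put A11 (193 GB) in tape 3; 227 GB remain.
Put A12 (116 GB) in tape 4; 71 GB remain.
4 tapes × 800 GB = 3200 GB; used 2683 GB; unused 517 GB.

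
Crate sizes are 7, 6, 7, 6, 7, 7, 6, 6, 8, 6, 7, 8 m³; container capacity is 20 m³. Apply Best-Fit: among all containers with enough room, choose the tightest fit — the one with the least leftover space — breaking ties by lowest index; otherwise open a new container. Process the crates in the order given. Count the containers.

5

container 1: place 7 m³, 13 m³ left
container 1: place 6 m³, 7 m³ left
container 1: place 7 m³, 0 m³ left
container 2: place 6 m³, 14 m³ left
container 2: place 7 m³, 7 m³ left
container 2: place 7 m³, 0 m³ left
container 3: place 6 m³, 14 m³ left
container 3: place 6 m³, 8 m³ left
container 3: place 8 m³, 0 m³ left
container 4: place 6 m³, 14 m³ left
container 4: place 7 m³, 7 m³ left
container 5: place 8 m³, 12 m³ left
Final containers: [7,6,7] [6,7,7] [6,6,8] [6,7] [8].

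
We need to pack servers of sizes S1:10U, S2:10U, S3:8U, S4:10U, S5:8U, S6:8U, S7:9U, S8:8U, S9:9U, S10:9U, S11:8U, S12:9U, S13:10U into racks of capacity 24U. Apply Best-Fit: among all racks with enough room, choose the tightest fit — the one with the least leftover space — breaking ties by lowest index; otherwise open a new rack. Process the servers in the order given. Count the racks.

rack 1: place S1 (10U), 14U left
rack 1: place S2 (10U), 4U left
rack 2: place S3 (8U), 16U left
rack 2: place S4 (10U), 6U left
rack 3: place S5 (8U), 16U left
rack 3: place S6 (8U), 8U left
rack 4: place S7 (9U), 15U left
rack 3: place S8 (8U), 0U left
rack 4: place S9 (9U), 6U left
rack 5: place S10 (9U), 15U left
rack 5: place S11 (8U), 7U left
rack 6: place S12 (9U), 15U left
rack 6: place S13 (10U), 5U left
Final racks: [10,10] [8,10] [8,8,8] [9,9] [9,8] [9,10].

6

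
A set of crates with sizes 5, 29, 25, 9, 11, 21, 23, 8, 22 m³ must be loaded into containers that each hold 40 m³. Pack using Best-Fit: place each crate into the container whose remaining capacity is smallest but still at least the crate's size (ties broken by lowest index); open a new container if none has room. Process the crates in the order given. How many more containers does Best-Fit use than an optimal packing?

0

Best-Fit: [5,29] [25,9] [11,21,8] [23] [22] → 5 containers.
5 crates exceed 20 m³ (half the capacity), and no two of those can share a container, so at least 5 containers are needed.
So 5 is already optimal.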